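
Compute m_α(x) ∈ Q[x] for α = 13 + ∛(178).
m_α(x) = x^3 - 39x^2 + 507x - 2375

Set β = α - 13 = ∛(178), so β^3 = 178. Then (α - 13)^3 - 178 = 0, i.e. α is a root of g(x) = (x - 13)^3 - 178 = x^3 - 39x^2 + 507x - 2375. Since g(x) = h(x - 13) where h(x) = x^3 - 178, and h is irreducible over Q (because 178 is not a perfect cube, so h has no rational root, and a monic cubic with no rational root is irreducible), g is also irreducible (irreducibility is preserved under the substitution x → x - 13). Hence m_α(x) = x^3 - 39x^2 + 507x - 2375.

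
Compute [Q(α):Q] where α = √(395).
[Q(α):Q] = 2

[Q(α):Q] equals the degree of the minimal polynomial of α. Here α^2 = 395 and x^2 - 395 is irreducible (d = 395 is squarefree, ≠ 1, hence not a square), so deg(m_α) = 2. Thus [Q(α):Q] = 2.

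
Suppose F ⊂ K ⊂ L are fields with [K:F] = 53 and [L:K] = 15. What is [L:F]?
[L:F] = 795

The tower law says that for any tower of field extensions F ⊂ K ⊂ L with finite degrees, [L:F] = [L:K] · [K:F]. Here this gives [L:F] = 15 · 53 = 795.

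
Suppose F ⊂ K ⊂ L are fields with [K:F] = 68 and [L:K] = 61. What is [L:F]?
[L:F] = 4148

The tower law says that for any tower of field extensions F ⊂ K ⊂ L with finite degrees, [L:F] = [L:K] · [K:F]. Here this gives [L:F] = 61 · 68 = 4148.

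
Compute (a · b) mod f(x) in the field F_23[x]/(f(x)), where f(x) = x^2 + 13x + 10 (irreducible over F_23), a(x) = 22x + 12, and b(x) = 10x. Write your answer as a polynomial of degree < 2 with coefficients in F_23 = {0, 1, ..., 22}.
a · b ≡ 20x + 8 (mod f(x))

Multiply in F_23[x]: a(x)·b(x) = (22x + 12)·(10x) = 13x^2 + 5x. This has degree ≥ 2, so divide by f(x) over F_23: 13x^2 + 5x = (13)·(x^2 + 13x + 10) + (20x + 8). Hence a·b ≡ 20x + 8 (mod f). (F_23[x]/(f) is a field with 23^2 = 529 elements since f is irreducible of degree 2.)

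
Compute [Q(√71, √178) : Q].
[Q(√71, √178) : Q] = 4

[Q(√71):Q] = 2 (min poly x^2 - 71, irreducible since 71 is squarefree > 1). For the top step, suppose √178 ∈ Q(√71), say √178 = c + d√71 with c, d ∈ Q. Squaring: 178 = c^2 + 71d^2 + 2cd√71. Since √71 ∉ Q this forces 2cd = 0. If d = 0 then √178 = c ∈ Q, contradicting 178 squarefree > 1. If c = 0 then 178 = 71d^2, so 71·178 = (71d)^2 is a perfect square in Q — but 71·178 = 12638 is not a perfect square (since 71 and 178 are distinct squarefree integers). Contradiction. Hence √178 ∉ Q(√71), so x^2 - 178 stays irreducible over Q(√71) and [Q(√71, √178) : Q(√71)] = 2. By the tower law, [Q(√71, √178) : Q] = 2 · 2 = 4.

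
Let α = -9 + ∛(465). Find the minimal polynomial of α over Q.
m_α(x) = x^3 + 27x^2 + 243x + 264

Set β = α + 9 = ∛(465), so β^3 = 465. Then (α + 9)^3 - 465 = 0, i.e. α is a root of g(x) = (x + 9)^3 - 465 = x^3 + 27x^2 + 243x + 264. Since g(x) = h(x + 9) where h(x) = x^3 - 465, and h is irreducible over Q (because 465 is not a perfect cube, so h has no rational root, and a monic cubic with no rational root is irreducible), g is also irreducible (irreducibility is preserved under the substitution x → x + 9). Hence m_α(x) = x^3 + 27x^2 + 243x + 264.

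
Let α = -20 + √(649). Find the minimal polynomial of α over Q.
m_α(x) = x^2 + 40x - 249

From α + 20 = √(649), squaring gives (α + 20)^2 = 649, i.e. α^2 + 40α + 400 = 649, so α^2 + 40α - 249 = 0. The discriminant of x^2 + 40x - 249 is (40)^2 - 4·(-249) = 1600 + 996 = 2596, and 4·(649) is not a perfect square in Q since 649 is squarefree and ≠ 1. Hence x^2 + 40x - 249 is irreducible over Q and is the minimal polynomial of α.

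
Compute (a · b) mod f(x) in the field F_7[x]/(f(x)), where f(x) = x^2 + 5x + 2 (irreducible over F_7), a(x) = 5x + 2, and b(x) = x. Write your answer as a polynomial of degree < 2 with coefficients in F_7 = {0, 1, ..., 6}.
a · b ≡ 5x + 4 (mod f(x))

Multiply in F_7[x]: a(x)·b(x) = (5x + 2)·(x) = 5x^2 + 2x. This has degree ≥ 2, so divide by f(x) over F_7: 5x^2 + 2x = (5)·(x^2 + 5x + 2) + (5x + 4). Hence a·b ≡ 5x + 4 (mod f). (F_7[x]/(f) is a field with 7^2 = 49 elements since f is irreducible of degree 2.)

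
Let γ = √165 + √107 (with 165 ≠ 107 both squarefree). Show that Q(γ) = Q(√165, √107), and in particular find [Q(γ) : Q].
[Q(γ) : Q] = 4 (equivalently, Q(γ) = Q(√165, √107))

Obviously Q(γ) ⊆ Q(√165, √107), and [Q(√165, √107):Q] = 4 (since 165, 107 are distinct squarefree integers > 1 with 17655 not a perfect square). To show equality we compute the minimal polynomial of γ. From γ = √165 + √107: γ^2 = 165 + 2√(17655) + 107 = 272 + 2√(17655), so γ^2 - 272 = 2√(17655); squaring, (γ^2 - 272)^2 = 4·17655, i.e. γ^4 - 544γ^2 + 73984 - 70620 = 0, i.e. γ^4 - 544γ^2 + 3364 = 0. So γ is a root of x^4 - 544x^2 + 3364. This polynomial is irreducible over Q: it has no rational root (each ±√165 ± √107 is irrational), and any factorization into two quadratics over Q would force √(17655) ∈ Q (pairing opposite roots) or √165, √107 ∈ Q (other pairings), all impossible. Hence [Q(γ):Q] = 4 = [Q(√165, √107):Q], so Q(γ) = Q(√165, √107).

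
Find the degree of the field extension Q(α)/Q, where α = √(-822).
[Q(α):Q] = 2

[Q(α):Q] equals the degree of the minimal polynomial of α. Here α^2 = -822 and x^2 + 822 is irreducible (d = -822 is squarefree, ≠ 1, hence not a square), so deg(m_α) = 2. Thus [Q(α):Q] = 2.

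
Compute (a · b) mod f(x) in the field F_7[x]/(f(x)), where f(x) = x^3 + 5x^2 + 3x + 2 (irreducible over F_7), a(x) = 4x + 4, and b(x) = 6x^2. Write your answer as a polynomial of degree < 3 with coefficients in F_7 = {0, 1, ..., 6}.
a · b ≡ 2x^2 + 5x + 1 (mod f(x))

Multiply in F_7[x]: a(x)·b(x) = (4x + 4)·(6x^2) = 3x^3 + 3x^2. This has degree ≥ 3, so divide by f(x) over F_7: 3x^3 + 3x^2 = (3)·(x^3 + 5x^2 + 3x + 2) + (2x^2 + 5x + 1). Hence a·b ≡ 2x^2 + 5x + 1 (mod f). (F_7[x]/(f) is a field with 7^3 = 343 elements since f is irreducible of degree 3.)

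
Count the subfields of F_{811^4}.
F_{811^4} has 3 subfields

The subfields of F_{p^n} are exactly the fields F_{p^d} for d | n (each is the fixed field of the unique index-d subgroup of Gal(F_{p^n}/F_p) ≅ Z/nZ). The divisors of n = 4 are {1, 2, 4}, giving 3 subfields: F_{811^1}, F_{811^2}, F_{811^4}.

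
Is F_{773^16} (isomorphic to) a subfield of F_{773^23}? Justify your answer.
No: F_{773^16} is not a subfield of F_{773^23}

F_{p^m} embeds in F_{p^n} iff m | n. Here 16 ∤ 23 (since 23 = 1·16 + 7 with remainder 7 ≠ 0), so F_{773^16} is not a subfield of F_{773^23}. Equivalently: if it were, the tower law would give 16 = [F_{773^16}:F_773] dividing [F_{773^23}:F_773] = 23, contradiction.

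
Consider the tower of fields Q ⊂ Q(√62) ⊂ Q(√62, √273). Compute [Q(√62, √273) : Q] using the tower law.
[Q(√62, √273) : Q] = 4

[Q(√62):Q] = 2 (min poly x^2 - 62, irreducible since 62 is squarefree > 1). For the top step, suppose √273 ∈ Q(√62), say √273 = c + d√62 with c, d ∈ Q. Squaring: 273 = c^2 + 62d^2 + 2cd√62. Since √62 ∉ Q this forces 2cd = 0. If d = 0 then √273 = c ∈ Q, contradicting 273 squarefree > 1. If c = 0 then 273 = 62d^2, so 62·273 = (62d)^2 is a perfect square in Q — but 62·273 = 16926 is not a perfect square (since 62 and 273 are distinct squarefree integers). Contradiction. Hence √273 ∉ Q(√62), so x^2 - 273 stays irreducible over Q(√62) and [Q(√62, √273) : Q(√62)] = 2. By the tower law, [Q(√62, √273) : Q] = 2 · 2 = 4.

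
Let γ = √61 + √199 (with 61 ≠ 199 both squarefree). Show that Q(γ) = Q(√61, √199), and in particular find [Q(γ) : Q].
[Q(γ) : Q] = 4 (equivalently, Q(γ) = Q(√61, √199))

Obviously Q(γ) ⊆ Q(√61, √199), and [Q(√61, √199):Q] = 4 (since 61, 199 are distinct squarefree integers > 1 with 12139 not a perfect square). To show equality we compute the minimal polynomial of γ. From γ = √61 + √199: γ^2 = 61 + 2√(12139) + 199 = 260 + 2√(12139), so γ^2 - 260 = 2√(12139); squaring, (γ^2 - 260)^2 = 4·12139, i.e. γ^4 - 520γ^2 + 67600 - 48556 = 0, i.e. γ^4 - 520γ^2 + 19044 = 0. So γ is a root of x^4 - 520x^2 + 19044. This polynomial is irreducible over Q: it has no rational root (each ±√61 ± √199 is irrational), and any factorization into two quadratics over Q would force √(12139) ∈ Q (pairing opposite roots) or √61, √199 ∈ Q (other pairings), all impossible. Hence [Q(γ):Q] = 4 = [Q(√61, √199):Q], so Q(γ) = Q(√61, √199).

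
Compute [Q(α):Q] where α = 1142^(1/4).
[Q(α):Q] = 4

α is a root of x^4 - 1142. By Eisenstein's criterion at the prime p = 2 (which divides the constant term 1142 but p^2 = 4 does not, since 1142 is squarefree), x^4 - 1142 is irreducible over Q. Hence [Q(α):Q] = 4.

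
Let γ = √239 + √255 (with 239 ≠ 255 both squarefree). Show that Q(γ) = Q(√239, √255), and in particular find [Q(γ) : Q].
[Q(γ) : Q] = 4 (equivalently, Q(γ) = Q(√239, √255))

Obviously Q(γ) ⊆ Q(√239, √255), and [Q(√239, √255):Q] = 4 (since 239, 255 are distinct squarefree integers > 1 with 60945 not a perfect square). To show equality we compute the minimal polynomial of γ. From γ = √239 + √255: γ^2 = 239 + 2√(60945) + 255 = 494 + 2√(60945), so γ^2 - 494 = 2√(60945); squaring, (γ^2 - 494)^2 = 4·60945, i.e. γ^4 - 988γ^2 + 244036 - 243780 = 0, i.e. γ^4 - 988γ^2 + 256 = 0. So γ is a root of x^4 - 988x^2 + 256. This polynomial is irreducible over Q: it has no rational root (each ±√239 ± √255 is irrational), and any factorization into two quadratics over Q would force √(60945) ∈ Q (pairing opposite roots) or √239, √255 ∈ Q (other pairings), all impossible. Hence [Q(γ):Q] = 4 = [Q(√239, √255):Q], so Q(γ) = Q(√239, √255).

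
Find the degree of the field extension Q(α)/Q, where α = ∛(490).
[Q(α):Q] = 3

The minimal polynomial of α is x^3 - 490, irreducible over Q since 490 is not a perfect cube (so x^3 - 490 has no rational root). Hence [Q(α):Q] = deg(m_α) = 3.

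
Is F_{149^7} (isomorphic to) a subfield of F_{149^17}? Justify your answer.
No: F_{149^7} is not a subfield of F_{149^17}

F_{p^m} embeds in F_{p^n} iff m | n. Here 7 ∤ 17 (since 17 = 2·7 + 3 with remainder 3 ≠ 0), so F_{149^7} is not a subfield of F_{149^17}. Equivalently: if it were, the tower law would give 7 = [F_{149^7}:F_149] dividing [F_{149^17}:F_149] = 17, contradiction.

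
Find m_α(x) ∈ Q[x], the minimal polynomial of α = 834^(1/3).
m_α(x) = x^3 - 834

α satisfies α^3 = 834, so x^3 - 834 annihilates α. By the rational root test, a rational root p/q (in lowest terms) of x^3 - 834 would satisfy p^3 = 834 q^3, forcing q = 1 and p^3 = 834; but 834 is not a perfect cube, contradiction. A monic cubic over Q with no rational root is irreducible (any nontrivial factorization would include a linear factor). Hence x^3 - 834 is the minimal polynomial of α, and in particular [Q(α):Q] = 3.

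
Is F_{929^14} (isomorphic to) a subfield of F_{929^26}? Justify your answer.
No: F_{929^14} is not a subfield of F_{929^26}

F_{p^m} embeds in F_{p^n} iff m | n. Here 14 ∤ 26 (since 26 = 1·14 + 12 with remainder 12 ≠ 0), so F_{929^14} is not a subfield of F_{929^26}. Equivalently: if it were, the tower law would give 14 = [F_{929^14}:F_929] dividing [F_{929^26}:F_929] = 26, contradiction.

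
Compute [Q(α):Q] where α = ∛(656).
[Q(α):Q] = 3

The minimal polynomial of α is x^3 - 656, irreducible over Q since 656 is not a perfect cube (so x^3 - 656 has no rational root). Hence [Q(α):Q] = deg(m_α) = 3.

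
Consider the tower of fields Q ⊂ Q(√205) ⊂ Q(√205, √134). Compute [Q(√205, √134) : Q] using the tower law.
[Q(√205, √134) : Q] = 4

[Q(√205):Q] = 2 (min poly x^2 - 205, irreducible since 205 is squarefree > 1). For the top step, suppose √134 ∈ Q(√205), say √134 = c + d√205 with c, d ∈ Q. Squaring: 134 = c^2 + 205d^2 + 2cd√205. Since √205 ∉ Q this forces 2cd = 0. If d = 0 then √134 = c ∈ Q, contradicting 134 squarefree > 1. If c = 0 then 134 = 205d^2, so 205·134 = (205d)^2 is a perfect square in Q — but 205·134 = 27470 is not a perfect square (since 205 and 134 are distinct squarefree integers). Contradiction. Hence √134 ∉ Q(√205), so x^2 - 134 stays irreducible over Q(√205) and [Q(√205, √134) : Q(√205)] = 2. By the tower law, [Q(√205, √134) : Q] = 2 · 2 = 4.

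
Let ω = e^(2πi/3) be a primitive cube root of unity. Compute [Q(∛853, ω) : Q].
[Q(∛853, ω) : Q] = 6

[Q(∛853):Q] = 3 (min poly x^3 - 853, irreducible since 853 is not a perfect cube). [Q(ω):Q] = 2 (min poly x^2 + x + 1). Since Q(∛853) ⊂ R and ω ∉ R, we have ω ∉ Q(∛853), so x^2 + x + 1 remains irreducible over Q(∛853) and [Q(∛853, ω) : Q(∛853)] = 2. By the tower law, [Q(∛853, ω) : Q] = 3 · 2 = 6. (In fact Q(∛853, ω) is the splitting field of x^3 - 853 over Q.)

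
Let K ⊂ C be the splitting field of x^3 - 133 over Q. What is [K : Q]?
[K : Q] = 6

The roots of x^3 - 133 are ∛133, ω∛133, ω^2∛133 where ω = e^(2πi/3) is a primitive cube root of unity, so K = Q(∛133, ω). Now [Q(∛133):Q] = 3 (since 133 is not a perfect cube, x^3 - 133 is irreducible) and [Q(ω):Q] = 2. Both 2 and 3 divide [K:Q], and [K:Q] ≤ 3·2 = 6, so [K:Q] = 6. (Equivalently: Q(∛133) ⊂ R but ω ∉ R, so [K : Q(∛133)] = 2.)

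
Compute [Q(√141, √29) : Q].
[Q(√141, √29) : Q] = 4

[Q(√141):Q] = 2 (min poly x^2 - 141, irreducible since 141 is squarefree > 1). For the top step, suppose √29 ∈ Q(√141), say √29 = c + d√141 with c, d ∈ Q. Squaring: 29 = c^2 + 141d^2 + 2cd√141. Since √141 ∉ Q this forces 2cd = 0. If d = 0 then √29 = c ∈ Q, contradicting 29 squarefree > 1. If c = 0 then 29 = 141d^2, so 141·29 = (141d)^2 is a perfect square in Q — but 141·29 = 4089 is not a perfect square (since 141 and 29 are distinct squarefree integers). Contradiction. Hence √29 ∉ Q(√141), so x^2 - 29 stays irreducible over Q(√141) and [Q(√141, √29) : Q(√141)] = 2. By the tower law, [Q(√141, √29) : Q] = 2 · 2 = 4.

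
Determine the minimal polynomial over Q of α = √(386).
m_α(x) = x^2 - 386

α satisfies α^2 - 386 = 0, so x^2 - 386 annihilates α. Since d = 386 is squarefree and ≠ 1, it is not a perfect square in Q, so x^2 - 386 has no rational root and is therefore irreducible over Q (a degree-2 polynomial over a field is irreducible iff it has no root). Hence m_α(x) = x^2 - 386.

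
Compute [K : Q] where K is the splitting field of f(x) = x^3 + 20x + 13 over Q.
[K : Q] = 6

By the rational root test, any rational root of the monic integer polynomial f(x) = x^3 + 20x + 13 must be an integer dividing the constant term 13, i.e. one of ±{1, 13}. Evaluating: f(1) = 34, f(-1) = -8, f(13) = 2470, f(-13) = -2444; none is 0, so f has no rational root and is therefore irreducible over Q (a cubic with no linear factor over a field is irreducible). For an irreducible cubic, the Galois group is A_3 or S_3 according as the discriminant disc(f) = -4a^3 - 27b^2 = -4·(20)^3 - 27·(13)^2 = -36563 is or is not a square in Q. Here disc(f) = -36563 is not a perfect square in Q, so the Galois group of f over Q is not contained in A_3 and must be all of S_3. The splitting field has degree |S_3| = 6 over Q, so [K : Q] = 6.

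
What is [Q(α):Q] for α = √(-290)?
[Q(α):Q] = 2

[Q(α):Q] equals the degree of the minimal polynomial of α. Here α^2 = -290 and x^2 + 290 is irreducible (d = -290 is squarefree, ≠ 1, hence not a square), so deg(m_α) = 2. Thus [Q(α):Q] = 2.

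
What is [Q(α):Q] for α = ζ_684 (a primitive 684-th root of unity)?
[Q(α):Q] = 216

The minimal polynomial of ζ_684 over Q is the 684-th cyclotomic polynomial Φ_684(x), which is irreducible over Q and has degree φ(684) = 216. Hence [Q(α):Q] = φ(684) = 216.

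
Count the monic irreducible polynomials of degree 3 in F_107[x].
There are 408312 monic irreducible polynomials of degree 3 over F_107

Each element of F_{107^3} that lies in no proper subfield is a root of exactly one monic irreducible of degree 3 over F_107, and each such polynomial has 3 distinct roots in F_{107^3}. By Möbius inversion the count is N_107(3) = (1/3) Σ_{d|3} μ(3/d) · 107^d = (1/3)(μ(3)·107^1 + μ(1)·107^3) = 1224936/3 = 408312.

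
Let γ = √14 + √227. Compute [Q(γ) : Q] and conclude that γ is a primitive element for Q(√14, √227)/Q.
[Q(γ) : Q] = 4 (equivalently, Q(γ) = Q(√14, √227))

Obviously Q(γ) ⊆ Q(√14, √227), and [Q(√14, √227):Q] = 4 (since 14, 227 are distinct squarefree integers > 1 with 3178 not a perfect square). To show equality we compute the minimal polynomial of γ. From γ = √14 + √227: γ^2 = 14 + 2√(3178) + 227 = 241 + 2√(3178), so γ^2 - 241 = 2√(3178); squaring, (γ^2 - 241)^2 = 4·3178, i.e. γ^4 - 482γ^2 + 58081 - 12712 = 0, i.e. γ^4 - 482γ^2 + 45369 = 0. So γ is a root of x^4 - 482x^2 + 45369. This polynomial is irreducible over Q: it has no rational root (each ±√14 ± √227 is irrational), and any factorization into two quadratics over Q would force √(3178) ∈ Q (pairing opposite roots) or √14, √227 ∈ Q (other pairings), all impossible. Hence [Q(γ):Q] = 4 = [Q(√14, √227):Q], so Q(γ) = Q(√14, √227).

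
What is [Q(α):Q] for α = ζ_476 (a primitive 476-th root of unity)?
[Q(α):Q] = 192

The minimal polynomial of ζ_476 over Q is the 476-th cyclotomic polynomial Φ_476(x), which is irreducible over Q and has degree φ(476) = 192. Hence [Q(α):Q] = φ(476) = 192.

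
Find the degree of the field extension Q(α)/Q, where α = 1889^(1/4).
[Q(α):Q] = 4

α is a root of x^4 - 1889. By Eisenstein's criterion at the prime p = 1889 (which divides the constant term 1889 but p^2 = 3568321 does not, since 1889 is squarefree), x^4 - 1889 is irreducible over Q. Hence [Q(α):Q] = 4.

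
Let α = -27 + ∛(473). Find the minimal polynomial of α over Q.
m_α(x) = x^3 + 81x^2 + 2187x + 19210

Set β = α + 27 = ∛(473), so β^3 = 473. Then (α + 27)^3 - 473 = 0, i.e. α is a root of g(x) = (x + 27)^3 - 473 = x^3 + 81x^2 + 2187x + 19210. Since g(x) = h(x + 27) where h(x) = x^3 - 473, and h is irreducible over Q (because 473 is not a perfect cube, so h has no rational root, and a monic cubic with no rational root is irreducible), g is also irreducible (irreducibility is preserved under the substitution x → x + 27). Hence m_α(x) = x^3 + 81x^2 + 2187x + 19210.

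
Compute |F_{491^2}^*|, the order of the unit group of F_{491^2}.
|F_{491^2}^*| = 241080

F_{491^2} has 491^2 = 241081 elements; its multiplicative group consists of all nonzero elements, so |F_{491^2}^*| = 241081 - 1 = 241080. (It is cyclic since any finite subgroup of the multiplicative group of a field is cyclic.)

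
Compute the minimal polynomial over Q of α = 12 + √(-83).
m_α(x) = x^2 - 24x + 227

From α - 12 = √(-83), squaring gives (α - 12)^2 = -83, i.e. α^2 - 24α + 144 = -83, so α^2 - 24α + 227 = 0. The discriminant of x^2 - 24x + 227 is (-24)^2 - 4·(227) = 576 - 908 = -332, and 4·(-83) is not a perfect square in Q since -83 is squarefree and ≠ 1. Hence x^2 - 24x + 227 is irreducible over Q and is the minimal polynomial of α.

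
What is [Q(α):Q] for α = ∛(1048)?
[Q(α):Q] = 3

The minimal polynomial of α is x^3 - 1048, irreducible over Q since 1048 is not a perfect cube (so x^3 - 1048 has no rational root). Hence [Q(α):Q] = deg(m_α) = 3.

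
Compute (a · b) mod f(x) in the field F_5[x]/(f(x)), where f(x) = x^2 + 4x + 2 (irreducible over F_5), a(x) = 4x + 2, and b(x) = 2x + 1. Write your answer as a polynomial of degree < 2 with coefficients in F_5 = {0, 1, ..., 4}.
a · b ≡ x + 1 (mod f(x))

Multiply in F_5[x]: a(x)·b(x) = (4x + 2)·(2x + 1) = 3x^2 + 3x + 2. This has degree ≥ 2, so divide by f(x) over F_5: 3x^2 + 3x + 2 = (3)·(x^2 + 4x + 2) + (x + 1). Hence a·b ≡ x + 1 (mod f). (F_5[x]/(f) is a field with 5^2 = 25 elements since f is irreducible of degree 2.)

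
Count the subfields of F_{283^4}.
F_{283^4} has 3 subfields

The subfields of F_{p^n} are exactly the fields F_{p^d} for d | n (each is the fixed field of the unique index-d subgroup of Gal(F_{p^n}/F_p) ≅ Z/nZ). The divisors of n = 4 are {1, 2, 4}, giving 3 subfields: F_{283^1}, F_{283^2}, F_{283^4}.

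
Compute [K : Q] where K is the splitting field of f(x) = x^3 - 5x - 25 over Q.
[K : Q] = 6

By the rational root test, any rational root of the monic integer polynomial f(x) = x^3 - 5x - 25 must be an integer dividing the constant term -25, i.e. one of ±{1, 5, 25}. Evaluating: f(1) = -29, f(-1) = -21, f(5) = 75, f(-5) = -125, f(25) = 15475, f(-25) = -15525; none is 0, so f has no rational root and is therefore irreducible over Q (a cubic with no linear factor over a field is irreducible). For an irreducible cubic, the Galois group is A_3 or S_3 according as the discriminant disc(f) = -4a^3 - 27b^2 = -4·(-5)^3 - 27·(-25)^2 = -16375 is or is not a square in Q. Here disc(f) = -16375 is not a perfect square in Q, so the Galois group of f over Q is not contained in A_3 and must be all of S_3. The splitting field has degree |S_3| = 6 over Q, so [K : Q] = 6.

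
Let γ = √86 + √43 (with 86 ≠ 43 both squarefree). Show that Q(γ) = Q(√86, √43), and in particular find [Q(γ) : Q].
[Q(γ) : Q] = 4 (equivalently, Q(γ) = Q(√86, √43))

Obviously Q(γ) ⊆ Q(√86, √43), and [Q(√86, √43):Q] = 4 (since 86, 43 are distinct squarefree integers > 1 with 3698 not a perfect square). To show equality we compute the minimal polynomial of γ. From γ = √86 + √43: γ^2 = 86 + 2√(3698) + 43 = 129 + 2√(3698), so γ^2 - 129 = 2√(3698); squaring, (γ^2 - 129)^2 = 4·3698, i.e. γ^4 - 258γ^2 + 16641 - 14792 = 0, i.e. γ^4 - 258γ^2 + 1849 = 0. So γ is a root of x^4 - 258x^2 + 1849. This polynomial is irreducible over Q: it has no rational root (each ±√86 ± √43 is irrational), and any factorization into two quadratics over Q would force √(3698) ∈ Q (pairing opposite roots) or √86, √43 ∈ Q (other pairings), all impossible. Hence [Q(γ):Q] = 4 = [Q(√86, √43):Q], so Q(γ) = Q(√86, √43).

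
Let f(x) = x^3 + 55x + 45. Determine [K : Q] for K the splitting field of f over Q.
[K : Q] = 6

By the rational root test, any rational root of the monic integer polynomial f(x) = x^3 + 55x + 45 must be an integer dividing the constant term 45, i.e. one of ±{1, 3, 5, 9, 15, 45}. Evaluating: f(1) = 101, f(-1) = -11, f(3) = 237, f(-3) = -147, f(5) = 445, f(-5) = -355, f(9) = 1269, f(-9) = -1179, f(15) = 4245, f(-15) = -4155, f(45) = 93645, f(-45) = -93555; none is 0, so f has no rational root and is therefore irreducible over Q (a cubic with no linear factor over a field is irreducible). For an irreducible cubic, the Galois group is A_3 or S_3 according as the discriminant disc(f) = -4a^3 - 27b^2 = -4·(55)^3 - 27·(45)^2 = -720175 is or is not a square in Q. Here disc(f) = -720175 is not a perfect square in Q, so the Galois group of f over Q is not contained in A_3 and must be all of S_3. The splitting field has degree |S_3| = 6 over Q, so [K : Q] = 6.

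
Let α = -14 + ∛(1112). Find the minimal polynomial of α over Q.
m_α(x) = x^3 + 42x^2 + 588x + 1632

Set β = α + 14 = ∛(1112), so β^3 = 1112. Then (α + 14)^3 - 1112 = 0, i.e. α is a root of g(x) = (x + 14)^3 - 1112 = x^3 + 42x^2 + 588x + 1632. Since g(x) = h(x + 14) where h(x) = x^3 - 1112, and h is irreducible over Q (because 1112 is not a perfect cube, so h has no rational root, and a monic cubic with no rational root is irreducible), g is also irreducible (irreducibility is preserved under the substitution x → x + 14). Hence m_α(x) = x^3 + 42x^2 + 588x + 1632.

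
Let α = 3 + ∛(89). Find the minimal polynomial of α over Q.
m_α(x) = x^3 - 9x^2 + 27x - 116

Set β = α - 3 = ∛(89), so β^3 = 89. Then (α - 3)^3 - 89 = 0, i.e. α is a root of g(x) = (x - 3)^3 - 89 = x^3 - 9x^2 + 27x - 116. Since g(x) = h(x - 3) where h(x) = x^3 - 89, and h is irreducible over Q (because 89 is not a perfect cube, so h has no rational root, and a monic cubic with no rational root is irreducible), g is also irreducible (irreducibility is preserved under the substitution x → x - 3). Hence m_α(x) = x^3 - 9x^2 + 27x - 116.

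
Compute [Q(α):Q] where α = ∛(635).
[Q(α):Q] = 3

The minimal polynomial of α is x^3 - 635, irreducible over Q since 635 is not a perfect cube (so x^3 - 635 has no rational root). Hence [Q(α):Q] = deg(m_α) = 3.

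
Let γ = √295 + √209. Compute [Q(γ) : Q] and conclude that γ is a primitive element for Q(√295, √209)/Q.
[Q(γ) : Q] = 4 (equivalently, Q(γ) = Q(√295, √209))

Obviously Q(γ) ⊆ Q(√295, √209), and [Q(√295, √209):Q] = 4 (since 295, 209 are distinct squarefree integers > 1 with 61655 not a perfect square). To show equality we compute the minimal polynomial of γ. From γ = √295 + √209: γ^2 = 295 + 2√(61655) + 209 = 504 + 2√(61655), so γ^2 - 504 = 2√(61655); squaring, (γ^2 - 504)^2 = 4·61655, i.e. γ^4 - 1008γ^2 + 254016 - 246620 = 0, i.e. γ^4 - 1008γ^2 + 7396 = 0. So γ is a root of x^4 - 1008x^2 + 7396. This polynomial is irreducible over Q: it has no rational root (each ±√295 ± √209 is irrational), and any factorization into two quadratics over Q would force √(61655) ∈ Q (pairing opposite roots) or √295, √209 ∈ Q (other pairings), all impossible. Hence [Q(γ):Q] = 4 = [Q(√295, √209):Q], so Q(γ) = Q(√295, √209).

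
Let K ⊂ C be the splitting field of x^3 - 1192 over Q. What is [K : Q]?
[K : Q] = 6

The roots of x^3 - 1192 are ∛1192, ω∛1192, ω^2∛1192 where ω = e^(2πi/3) is a primitive cube root of unity, so K = Q(∛1192, ω). Now [Q(∛1192):Q] = 3 (since 1192 is not a perfect cube, x^3 - 1192 is irreducible) and [Q(ω):Q] = 2. Both 2 and 3 divide [K:Q], and [K:Q] ≤ 3·2 = 6, so [K:Q] = 6. (Equivalently: Q(∛1192) ⊂ R but ω ∉ R, so [K : Q(∛1192)] = 2.)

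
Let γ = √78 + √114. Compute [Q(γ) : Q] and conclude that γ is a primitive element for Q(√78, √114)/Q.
[Q(γ) : Q] = 4 (equivalently, Q(γ) = Q(√78, √114))

Obviously Q(γ) ⊆ Q(√78, √114), and [Q(√78, √114):Q] = 4 (since 78, 114 are distinct squarefree integers > 1 with 8892 not a perfect square). To show equality we compute the minimal polynomial of γ. From γ = √78 + √114: γ^2 = 78 + 2√(8892) + 114 = 192 + 2√(8892), so γ^2 - 192 = 2√(8892); squaring, (γ^2 - 192)^2 = 4·8892, i.e. γ^4 - 384γ^2 + 36864 - 35568 = 0, i.e. γ^4 - 384γ^2 + 1296 = 0. So γ is a root of x^4 - 384x^2 + 1296. This polynomial is irreducible over Q: it has no rational root (each ±√78 ± √114 is irrational), and any factorization into two quadratics over Q would force √(8892) ∈ Q (pairing opposite roots) or √78, √114 ∈ Q (other pairings), all impossible. Hence [Q(γ):Q] = 4 = [Q(√78, √114):Q], so Q(γ) = Q(√78, √114).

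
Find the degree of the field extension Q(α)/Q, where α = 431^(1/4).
[Q(α):Q] = 4

α is a root of x^4 - 431. By Eisenstein's criterion at the prime p = 431 (which divides the constant term 431 but p^2 = 185761 does not, since 431 is squarefree), x^4 - 431 is irreducible over Q. Hence [Q(α):Q] = 4.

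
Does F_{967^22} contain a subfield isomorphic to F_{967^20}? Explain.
No: F_{967^20} is not a subfield of F_{967^22}

F_{p^m} embeds in F_{p^n} iff m | n. Here 20 ∤ 22 (since 22 = 1·20 + 2 with remainder 2 ≠ 0), so F_{967^20} is not a subfield of F_{967^22}. Equivalently: if it were, the tower law would give 20 = [F_{967^20}:F_967] dividing [F_{967^22}:F_967] = 22, contradiction.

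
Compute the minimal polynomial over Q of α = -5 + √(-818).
m_α(x) = x^2 + 10x + 843

From α + 5 = √(-818), squaring gives (α + 5)^2 = -818, i.e. α^2 + 10α + 25 = -818, so α^2 + 10α + 843 = 0. The discriminant of x^2 + 10x + 843 is (10)^2 - 4·(843) = 100 - 3372 = -3272, and 4·(-818) is not a perfect square in Q since -818 is squarefree and ≠ 1. Hence x^2 + 10x + 843 is irreducible over Q and is the minimal polynomial of α.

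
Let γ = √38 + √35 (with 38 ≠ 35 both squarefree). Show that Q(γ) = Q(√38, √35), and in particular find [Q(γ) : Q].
[Q(γ) : Q] = 4 (equivalently, Q(γ) = Q(√38, √35))

Obviously Q(γ) ⊆ Q(√38, √35), and [Q(√38, √35):Q] = 4 (since 38, 35 are distinct squarefree integers > 1 with 1330 not a perfect square). To show equality we compute the minimal polynomial of γ. From γ = √38 + √35: γ^2 = 38 + 2√(1330) + 35 = 73 + 2√(1330), so γ^2 - 73 = 2√(1330); squaring, (γ^2 - 73)^2 = 4·1330, i.e. γ^4 - 146γ^2 + 5329 - 5320 = 0, i.e. γ^4 - 146γ^2 + 9 = 0. So γ is a root of x^4 - 146x^2 + 9. This polynomial is irreducible over Q: it has no rational root (each ±√38 ± √35 is irrational), and any factorization into two quadratics over Q would force √(1330) ∈ Q (pairing opposite roots) or √38, √35 ∈ Q (other pairings), all impossible. Hence [Q(γ):Q] = 4 = [Q(√38, √35):Q], so Q(γ) = Q(√38, √35).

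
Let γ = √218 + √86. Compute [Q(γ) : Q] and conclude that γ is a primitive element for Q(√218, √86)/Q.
[Q(γ) : Q] = 4 (equivalently, Q(γ) = Q(√218, √86))

Obviously Q(γ) ⊆ Q(√218, √86), and [Q(√218, √86):Q] = 4 (since 218, 86 are distinct squarefree integers > 1 with 18748 not a perfect square). To show equality we compute the minimal polynomial of γ. From γ = √218 + √86: γ^2 = 218 + 2√(18748) + 86 = 304 + 2√(18748), so γ^2 - 304 = 2√(18748); squaring, (γ^2 - 304)^2 = 4·18748, i.e. γ^4 - 608γ^2 + 92416 - 74992 = 0, i.e. γ^4 - 608γ^2 + 17424 = 0. So γ is a root of x^4 - 608x^2 + 17424. This polynomial is irreducible over Q: it has no rational root (each ±√218 ± √86 is irrational), and any factorization into two quadratics over Q would force √(18748) ∈ Q (pairing opposite roots) or √218, √86 ∈ Q (other pairings), all impossible. Hence [Q(γ):Q] = 4 = [Q(√218, √86):Q], so Q(γ) = Q(√218, √86).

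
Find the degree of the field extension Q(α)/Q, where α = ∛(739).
[Q(α):Q] = 3

The minimal polynomial of α is x^3 - 739, irreducible over Q since 739 is not a perfect cube (so x^3 - 739 has no rational root). Hence [Q(α):Q] = deg(m_α) = 3.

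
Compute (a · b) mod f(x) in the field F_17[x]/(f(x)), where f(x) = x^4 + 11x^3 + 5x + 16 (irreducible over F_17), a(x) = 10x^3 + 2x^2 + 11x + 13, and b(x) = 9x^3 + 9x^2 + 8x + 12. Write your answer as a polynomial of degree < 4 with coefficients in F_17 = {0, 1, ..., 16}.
a · b ≡ 3x^2 + 9x + 8 (mod f(x))

Multiply in F_17[x]: a(x)·b(x) = (10x^3 + 2x^2 + 11x + 13)·(9x^3 + 9x^2 + 8x + 12) = 5x^6 + 6x^5 + 10x^4 + 12x^3 + 8x^2 + 15x + 3. This has degree ≥ 4, so divide by f(x) over F_17: 5x^6 + 6x^5 + 10x^4 + 12x^3 + 8x^2 + 15x + 3 = (5x^2 + 2x + 5)·(x^4 + 11x^3 + 5x + 16) + (3x^2 + 9x + 8). Hence a·b ≡ 3x^2 + 9x + 8 (mod f). (F_17[x]/(f) is a field with 17^4 = 83521 elements since f is irreducible of degree 4.)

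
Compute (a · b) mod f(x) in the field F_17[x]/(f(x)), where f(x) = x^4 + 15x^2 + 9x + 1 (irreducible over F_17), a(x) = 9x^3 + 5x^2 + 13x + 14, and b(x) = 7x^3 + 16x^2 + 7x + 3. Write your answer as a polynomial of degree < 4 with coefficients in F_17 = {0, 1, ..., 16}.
a · b ≡ 6x^3 + 5x^2 + 16x + 5 (mod f(x))

Multiply in F_17[x]: a(x)·b(x) = (9x^3 + 5x^2 + 13x + 14)·(7x^3 + 16x^2 + 7x + 3) = 12x^6 + 9x^5 + 13x^4 + 11x^3 + 7x^2 + x + 8. This has degree ≥ 4, so divide by f(x) over F_17: 12x^6 + 9x^5 + 13x^4 + 11x^3 + 7x^2 + x + 8 = (12x^2 + 9x + 3)·(x^4 + 15x^2 + 9x + 1) + (6x^3 + 5x^2 + 16x + 5). Hence a·b ≡ 6x^3 + 5x^2 + 16x + 5 (mod f). (F_17[x]/(f) is a field with 17^4 = 83521 elements since f is irreducible of degree 4.)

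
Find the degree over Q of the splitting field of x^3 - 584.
[K : Q] = 6

The roots of x^3 - 584 are ∛584, ω∛584, ω^2∛584 where ω = e^(2πi/3) is a primitive cube root of unity, so K = Q(∛584, ω). Now [Q(∛584):Q] = 3 (since 584 is not a perfect cube, x^3 - 584 is irreducible) and [Q(ω):Q] = 2. Both 2 and 3 divide [K:Q], and [K:Q] ≤ 3·2 = 6, so [K:Q] = 6. (Equivalently: Q(∛584) ⊂ R but ω ∉ R, so [K : Q(∛584)] = 2.)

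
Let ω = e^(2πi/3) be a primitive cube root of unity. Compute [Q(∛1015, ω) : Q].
[Q(∛1015, ω) : Q] = 6

[Q(∛1015):Q] = 3 (min poly x^3 - 1015, irreducible since 1015 is not a perfect cube). [Q(ω):Q] = 2 (min poly x^2 + x + 1). Since Q(∛1015) ⊂ R and ω ∉ R, we have ω ∉ Q(∛1015), so x^2 + x + 1 remains irreducible over Q(∛1015) and [Q(∛1015, ω) : Q(∛1015)] = 2. By the tower law, [Q(∛1015, ω) : Q] = 3 · 2 = 6. (In fact Q(∛1015, ω) is the splitting field of x^3 - 1015 over Q.)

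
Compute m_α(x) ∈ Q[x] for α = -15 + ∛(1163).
m_α(x) = x^3 + 45x^2 + 675x + 2212

Set β = α + 15 = ∛(1163), so β^3 = 1163. Then (α + 15)^3 - 1163 = 0, i.e. α is a root of g(x) = (x + 15)^3 - 1163 = x^3 + 45x^2 + 675x + 2212. Since g(x) = h(x + 15) where h(x) = x^3 - 1163, and h is irreducible over Q (because 1163 is not a perfect cube, so h has no rational root, and a monic cubic with no rational root is irreducible), g is also irreducible (irreducibility is preserved under the substitution x → x + 15). Hence m_α(x) = x^3 + 45x^2 + 675x + 2212.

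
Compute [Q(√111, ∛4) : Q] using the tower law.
[Q(√111, ∛4) : Q] = 6

Let L = Q(√111, ∛4). Since Q(√111) ⊂ L and [Q(√111):Q] = 2, the tower law gives 2 | [L:Q]. Likewise Q(∛4) ⊂ L with [Q(∛4):Q] = 3 (because 4 is not a perfect cube), so 3 | [L:Q]. As gcd(2,3) = 1, [L:Q] is divisible by 6. Conversely L is generated over Q by √111 and ∛4, so [L:Q] ≤ 2·3 = 6. Therefore [Q(√111, ∛4) : Q] = 6.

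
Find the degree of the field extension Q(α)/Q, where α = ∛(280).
[Q(α):Q] = 3

The minimal polynomial of α is x^3 - 280, irreducible over Q since 280 is not a perfect cube (so x^3 - 280 has no rational root). Hence [Q(α):Q] = deg(m_α) = 3.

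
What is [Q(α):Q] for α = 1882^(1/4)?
[Q(α):Q] = 4

α is a root of x^4 - 1882. By Eisenstein's criterion at the prime p = 2 (which divides the constant term 1882 but p^2 = 4 does not, since 1882 is squarefree), x^4 - 1882 is irreducible over Q. Hence [Q(α):Q] = 4.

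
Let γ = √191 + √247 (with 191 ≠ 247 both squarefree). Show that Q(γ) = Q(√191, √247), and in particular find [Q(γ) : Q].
[Q(γ) : Q] = 4 (equivalently, Q(γ) = Q(√191, √247))

Obviously Q(γ) ⊆ Q(√191, √247), and [Q(√191, √247):Q] = 4 (since 191, 247 are distinct squarefree integers > 1 with 47177 not a perfect square). To show equality we compute the minimal polynomial of γ. From γ = √191 + √247: γ^2 = 191 + 2√(47177) + 247 = 438 + 2√(47177), so γ^2 - 438 = 2√(47177); squaring, (γ^2 - 438)^2 = 4·47177, i.e. γ^4 - 876γ^2 + 191844 - 188708 = 0, i.e. γ^4 - 876γ^2 + 3136 = 0. So γ is a root of x^4 - 876x^2 + 3136. This polynomial is irreducible over Q: it has no rational root (each ±√191 ± √247 is irrational), and any factorization into two quadratics over Q would force √(47177) ∈ Q (pairing opposite roots) or √191, √247 ∈ Q (other pairings), all impossible. Hence [Q(γ):Q] = 4 = [Q(√191, √247):Q], so Q(γ) = Q(√191, √247).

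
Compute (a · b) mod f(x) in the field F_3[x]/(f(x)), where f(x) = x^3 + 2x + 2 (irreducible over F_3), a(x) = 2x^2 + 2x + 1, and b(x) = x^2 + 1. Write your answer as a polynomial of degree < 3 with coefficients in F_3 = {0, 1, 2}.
a · b ≡ 2x^2 (mod f(x))

Multiply in F_3[x]: a(x)·b(x) = (2x^2 + 2x + 1)·(x^2 + 1) = 2x^4 + 2x^3 + 2x + 1. This has degree ≥ 3, so divide by f(x) over F_3: 2x^4 + 2x^3 + 2x + 1 = (2x + 2)·(x^3 + 2x + 2) + (2x^2). Hence a·b ≡ 2x^2 (mod f). (F_3[x]/(f) is a field with 3^3 = 27 elements since f is irreducible of degree 3.)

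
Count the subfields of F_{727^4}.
F_{727^4} has 3 subfields

The subfields of F_{p^n} are exactly the fields F_{p^d} for d | n (each is the fixed field of the unique index-d subgroup of Gal(F_{p^n}/F_p) ≅ Z/nZ). The divisors of n = 4 are {1, 2, 4}, giving 3 subfields: F_{727^1}, F_{727^2}, F_{727^4}.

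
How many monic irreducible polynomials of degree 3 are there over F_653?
There are 92814808 monic irreducible polynomials of degree 3 over F_653

Each element of F_{653^3} that lies in no proper subfield is a root of exactly one monic irreducible of degree 3 over F_653, and each such polynomial has 3 distinct roots in F_{653^3}. By Möbius inversion the count is N_653(3) = (1/3) Σ_{d|3} μ(3/d) · 653^d = (1/3)(μ(3)·653^1 + μ(1)·653^3) = 278444424/3 = 92814808.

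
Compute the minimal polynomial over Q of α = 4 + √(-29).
m_α(x) = x^2 - 8x + 45

From α - 4 = √(-29), squaring gives (α - 4)^2 = -29, i.e. α^2 - 8α + 16 = -29, so α^2 - 8α + 45 = 0. The discriminant of x^2 - 8x + 45 is (-8)^2 - 4·(45) = 64 - 180 = -116, and 4·(-29) is not a perfect square in Q since -29 is squarefree and ≠ 1. Hence x^2 - 8x + 45 is irreducible over Q and is the minimal polynomial of α.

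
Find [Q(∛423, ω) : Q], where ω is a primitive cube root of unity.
[Q(∛423, ω) : Q] = 6

[Q(∛423):Q] = 3 (min poly x^3 - 423, irreducible since 423 is not a perfect cube). [Q(ω):Q] = 2 (min poly x^2 + x + 1). Since Q(∛423) ⊂ R and ω ∉ R, we have ω ∉ Q(∛423), so x^2 + x + 1 remains irreducible over Q(∛423) and [Q(∛423, ω) : Q(∛423)] = 2. By the tower law, [Q(∛423, ω) : Q] = 3 · 2 = 6. (In fact Q(∛423, ω) is the splitting field of x^3 - 423 over Q.)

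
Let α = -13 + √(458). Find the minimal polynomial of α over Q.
m_α(x) = x^2 + 26x - 289

From α + 13 = √(458), squaring gives (α + 13)^2 = 458, i.e. α^2 + 26α + 169 = 458, so α^2 + 26α - 289 = 0. The discriminant of x^2 + 26x - 289 is (26)^2 - 4·(-289) = 676 + 1156 = 1832, and 4·(458) is not a perfect square in Q since 458 is squarefree and ≠ 1. Hence x^2 + 26x - 289 is irreducible over Q and is the minimal polynomial of α.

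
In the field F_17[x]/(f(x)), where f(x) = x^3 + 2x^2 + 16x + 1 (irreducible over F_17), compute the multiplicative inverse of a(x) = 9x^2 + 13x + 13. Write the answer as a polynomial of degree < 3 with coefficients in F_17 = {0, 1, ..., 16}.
a(x)^(-1) ≡ 11x^2 + 10x + 8 (mod f(x))

Since f is irreducible over F_17, F_17[x]/(f) is a field and a(x) ≠ 0 has an inverse. Apply the extended Euclidean algorithm to f(x) and a(x) in F_17[x]: f(x) = (2x + 3)·a(x) + (2x + 13);  a(x) = (13x + 7)·(2x + 13) + (7). The last nonzero remainder is the constant 7 = gcd(f, a) in F_17. Back-substituting through the division chain expresses 7 = s(x)·a(x) + t(x)·f(x) with s(x) ≡ 9x^2 + 2x + 5 (mod f), so (9x^2 + 2x + 5)·a(x) ≡ 7 (mod f). Multiplying by 7^(-1) ≡ 5 in F_17 gives a(x)^(-1) ≡ 5·(9x^2 + 2x + 5) ≡ 11x^2 + 10x + 8 (mod f). Check: (9x^2 + 13x + 13)·(11x^2 + 10x + 8) = 14x^4 + 12x^3 + 5x^2 + 13x + 2 ≡ 1 (mod x^3 + 2x^2 + 16x + 1).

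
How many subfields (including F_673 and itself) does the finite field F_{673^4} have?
F_{673^4} has 3 subfields

The subfields of F_{p^n} are exactly the fields F_{p^d} for d | n (each is the fixed field of the unique index-d subgroup of Gal(F_{p^n}/F_p) ≅ Z/nZ). The divisors of n = 4 are {1, 2, 4}, giving 3 subfields: F_{673^1}, F_{673^2}, F_{673^4}.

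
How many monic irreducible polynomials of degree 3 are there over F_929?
There are 267254720 monic irreducible polynomials of degree 3 over F_929

Each element of F_{929^3} that lies in no proper subfield is a root of exactly one monic irreducible of degree 3 over F_929, and each such polynomial has 3 distinct roots in F_{929^3}. By Möbius inversion the count is N_929(3) = (1/3) Σ_{d|3} μ(3/d) · 929^d = (1/3)(μ(3)·929^1 + μ(1)·929^3) = 801764160/3 = 267254720.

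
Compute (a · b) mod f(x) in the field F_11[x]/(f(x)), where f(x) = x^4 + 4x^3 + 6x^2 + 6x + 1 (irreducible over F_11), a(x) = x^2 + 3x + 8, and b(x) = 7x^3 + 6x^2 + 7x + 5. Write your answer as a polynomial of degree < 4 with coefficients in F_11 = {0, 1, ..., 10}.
a · b ≡ 10x^3 + 5x^2 + 4x + 8 (mod f(x))

Multiply in F_11[x]: a(x)·b(x) = (x^2 + 3x + 8)·(7x^3 + 6x^2 + 7x + 5) = 7x^5 + 5x^4 + 4x^3 + 8x^2 + 5x + 7. This has degree ≥ 4, so divide by f(x) over F_11: 7x^5 + 5x^4 + 4x^3 + 8x^2 + 5x + 7 = (7x + 10)·(x^4 + 4x^3 + 6x^2 + 6x + 1) + (10x^3 + 5x^2 + 4x + 8). Hence a·b ≡ 10x^3 + 5x^2 + 4x + 8 (mod f). (F_11[x]/(f) is a field with 11^4 = 14641 elements since f is irreducible of degree 4.)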